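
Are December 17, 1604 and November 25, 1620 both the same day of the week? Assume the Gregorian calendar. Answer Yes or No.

From Dec 17, 1604 to Nov 25, 1620 is 5822 days.
5822 mod 7 = 5, so they are different weekdays.
(Dec 17, 1604 is a Friday; Nov 25, 1620 is a Wednesday.)

No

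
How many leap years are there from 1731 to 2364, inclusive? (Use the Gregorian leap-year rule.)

Multiples of 4 in [1731,2364]: 159.
Of those, multiples of 100: 6 (not leap unless ÷400).
Multiples of 400: 1.
Leap years = 159 − 6 + 1 = 154.

154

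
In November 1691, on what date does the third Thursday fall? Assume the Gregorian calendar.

November 15, 1691

November 1, 1691 is a Thursday.
The first Thursday is therefore November 1 (same day).
The third Thursday is 1 + 2×7 = November 15.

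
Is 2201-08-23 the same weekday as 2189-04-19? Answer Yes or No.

From Apr 19, 2189 to Aug 23, 2201 is 4508 days.
4508 mod 7 = 0, so they are the same weekday.
(Apr 19, 2189 is a Sunday; Aug 23, 2201 is a Sunday.)

Yes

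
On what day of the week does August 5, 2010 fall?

Thursday

Doomsday rule: the anchor day for the 2000s is Tuesday. For year 10: 10÷12 = 0 r 10, and 10÷4 = 2, so 0+10+2 = 12.
Tuesday + 12 ≡ Sunday — that's 2010's doomsday.
In August the doomsday date is Aug 8.
Aug 5 is 3 days before Aug 8; 3 mod 7 = 3, so Sunday − 3 = Thursday.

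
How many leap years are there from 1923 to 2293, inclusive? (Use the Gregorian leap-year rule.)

91

Multiples of 4 in [1923,2293]: 93.
Of those, multiples of 100: 3 (not leap unless ÷400).
Multiples of 400: 1.
Leap years = 93 − 3 + 1 = 91.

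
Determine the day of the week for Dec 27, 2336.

Doomsday rule: the anchor day for the 2300s is Wednesday. For year 36: 36÷12 = 3 r 0, and 0÷4 = 0, so 3+0+0 = 3.
Wednesday + 3 ≡ Saturday — that's 2336's doomsday.
In December the doomsday date is Dec 12.
Dec 27 is 15 days after Dec 12; 15 mod 7 = 1, so Saturday + 1 = Sunday.

Sunday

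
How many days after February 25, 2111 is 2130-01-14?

Feb 25, 2111 → Feb 25, 2112: 365 days.
Feb 25, 2112 → Feb 25, 2113: 366 days (Feb 29, 2112 is in that span).
Feb 25, 2113 → Feb 25, 2114: 365 days.
Feb 25, 2114 → Feb 25, 2115: 365 days.
Feb 25, 2115 → Feb 25, 2116: 365 days.
Feb 25, 2116 → Feb 25, 2117: 366 days (Feb 29, 2116 is in that span).
Feb 25, 2117 → Feb 25, 2118: 365 days.
Feb 25, 2118 → Feb 25, 2119: 365 days.
Feb 25, 2119 → Feb 25, 2120: 365 days.
Feb 25, 2120 → Feb 25, 2121: 366 days (Feb 29, 2120 is in that span).
Feb 25, 2121 → Feb 25, 2122: 365 days.
Feb 25, 2122 → Feb 25, 2123: 365 days.
Feb 25, 2123 → Feb 25, 2124: 365 days.
Feb 25, 2124 → Feb 25, 2125: 366 days (Feb 29, 2124 is in that span).
Feb 25, 2125 → Feb 25, 2126: 365 days.
Feb 25, 2126 → Feb 25, 2127: 365 days.
Feb 25, 2127 → Feb 25, 2128: 365 days.
Feb 25, 2128 → Feb 25, 2129: 366 days (Feb 29, 2128 is in that span).
Feb 25, 2129 → Mar 25, 2129: 28 days (February has 28).
Mar 25, 2129 → Apr 25, 2129: 31 days (March has 31).
Apr 25, 2129 → May 25, 2129: 30 days (April has 30).
May 25, 2129 → Jun 25, 2129: 31 days (May has 31).
Jun 25, 2129 → Jul 25, 2129: 30 days (June has 30).
Jul 25, 2129 → Aug 25, 2129: 31 days (July has 31).
Aug 25, 2129 → Sep 25, 2129: 31 days (August has 31).
Sep 25, 2129 → Oct 25, 2129: 30 days (September has 30).
Oct 25, 2129 → Nov 25, 2129: 31 days (October has 31).
Nov 25, 2129 → Dec 25, 2129: 30 days (November has 30).
Dec 25, 2129 → Jan 14, 2130: 20 days.
Total: 6898 days.

6898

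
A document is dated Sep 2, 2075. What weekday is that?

Doomsday rule: the anchor day for the 2000s is Tuesday. For year 75: 75÷12 = 6 r 3, and 3÷4 = 0, so 6+3+0 = 9.
Tuesday + 9 ≡ Thursday — that's 2075's doomsday.
In September the doomsday date is Sep 5.
Sep 2 is 3 days before Sep 5; 3 mod 7 = 3, so Thursday − 3 = Monday.

Monday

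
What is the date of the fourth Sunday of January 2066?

January 24, 2066

January 1, 2066 is a Friday.
The first Sunday is therefore January 3 (2 days later).
The fourth Sunday is 3 + 3×7 = January 24.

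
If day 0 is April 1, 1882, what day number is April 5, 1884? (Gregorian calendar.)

735

Apr 1, 1882 → Apr 1, 1883: 365 days.
Apr 1, 1883 → May 1, 1883: 30 days (April has 30).
May 1, 1883 → Jun 1, 1883: 31 days (May has 31).
Jun 1, 1883 → Jul 1, 1883: 30 days (June has 30).
Jul 1, 1883 → Aug 1, 1883: 31 days (July has 31).
Aug 1, 1883 → Sep 1, 1883: 31 days (August has 31).
Sep 1, 1883 → Oct 1, 1883: 30 days (September has 30).
Oct 1, 1883 → Nov 1, 1883: 31 days (October has 31).
Nov 1, 1883 → Dec 1, 1883: 30 days (November has 30).
Dec 1, 1883 → Jan 1, 1884: 31 days (December has 31).
Jan 1, 1884 → Feb 1, 1884: 31 days (January has 31).
Feb 1, 1884 → Mar 1, 1884: 29 days (February has 29).
Mar 1, 1884 → Apr 1, 1884: 31 days (March has 31).
Apr 1, 1884 → Apr 5, 1884: 4 days.
Total: 735 days.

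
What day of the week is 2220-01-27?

Doomsday rule: the anchor day for the 2200s is Friday. For year 20: 20÷12 = 1 r 8, and 8÷4 = 2, so 1+8+2 = 11.
Friday + 11 ≡ Tuesday — that's 2220's doomsday.
In January the doomsday date is Jan 4 (2220 is a leap year (divisible by 4)).
Jan 27 is 23 days after Jan 4; 23 mod 7 = 2, so Tuesday + 2 = Thursday.

Thursday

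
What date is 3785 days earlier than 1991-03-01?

October 19, 1980

−365 (one year) → Mar 1, 1990 (3420 left).
−365 (one year) → Mar 1, 1989 (3055 left).
−365 (one year) → Mar 1, 1988 (2690 left).
−366 (one year; includes Feb 29, 1988) → Mar 1, 1987 (2324 left).
−365 (one year) → Mar 1, 1986 (1959 left).
−365 (one year) → Mar 1, 1985 (1594 left).
−365 (one year) → Mar 1, 1984 (1229 left).
−366 (one year; includes Feb 29, 1984) → Mar 1, 1983 (863 left).
−365 (one year) → Mar 1, 1982 (498 left).
−365 (one year) → Mar 1, 1981 (133 left).
−1 → Feb 28, 1981 (end of Feb, 28 days; 132 left).
−28 → Jan 31, 1981 (end of Jan, 31 days; 104 left).
−31 → Dec 31, 1980 (end of Dec, 31 days; 73 left).
−31 → Nov 30, 1980 (end of Nov, 30 days; 42 left).
−30 → Oct 31, 1980 (end of Oct, 31 days; 12 left).
−12 → Oct 19, 1980.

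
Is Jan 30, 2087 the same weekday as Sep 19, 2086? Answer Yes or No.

From Sep 19, 2086 to Jan 30, 2087 is 133 days.
133 mod 7 = 0, so they are the same weekday.
(Sep 19, 2086 is a Thursday; Jan 30, 2087 is a Thursday.)

Yes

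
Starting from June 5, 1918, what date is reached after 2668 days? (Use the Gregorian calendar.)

September 24, 1925

+365 (one year) → Jun 5, 1919 (2303 left).
+366 (one year; includes Feb 29, 1920) → Jun 5, 1920 (1937 left).
+365 (one year) → Jun 5, 1921 (1572 left).
+365 (one year) → Jun 5, 1922 (1207 left).
+365 (one year) → Jun 5, 1923 (842 left).
+366 (one year; includes Feb 29, 1924) → Jun 5, 1924 (476 left).
+365 (one year) → Jun 5, 1925 (111 left).
Jun has 30 days: +26 → Jul 1, 1925 (85 left).
Jul has 31 days: +31 → Aug 1, 1925 (54 left).
Aug has 31 days: +31 → Sep 1, 1925 (23 left).
+23 → Sep 24, 1925.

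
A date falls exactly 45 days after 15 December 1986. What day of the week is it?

Thursday

Dec 15, 1986 is a Monday.
45 mod 7 = 3, so 45 days after a Monday is Monday + 3 = Thursday.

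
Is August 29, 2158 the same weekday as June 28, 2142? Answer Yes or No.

From Jun 28, 2142 to Aug 29, 2158 is 5906 days.
5906 mod 7 = 5, so they are different weekdays.
(Jun 28, 2142 is a Thursday; Aug 29, 2158 is a Tuesday.)

No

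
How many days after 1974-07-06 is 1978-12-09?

1617

Jul 6, 1974 → Jul 6, 1975: 365 days.
Jul 6, 1975 → Jul 6, 1976: 366 days (Feb 29, 1976 is in that span).
Jul 6, 1976 → Jul 6, 1977: 365 days.
Jul 6, 1977 → Jul 6, 1978: 365 days.
Jul 6, 1978 → Aug 6, 1978: 31 days (July has 31).
Aug 6, 1978 → Sep 6, 1978: 31 days (August has 31).
Sep 6, 1978 → Oct 6, 1978: 30 days (September has 30).
Oct 6, 1978 → Nov 6, 1978: 31 days (October has 31).
Nov 6, 1978 → Dec 6, 1978: 30 days (November has 30).
Dec 6, 1978 → Dec 9, 1978: 3 days.
Total: 1617 days.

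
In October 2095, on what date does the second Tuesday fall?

October 1, 2095 is a Saturday.
The first Tuesday is therefore October 4 (3 days later).
The second Tuesday is 4 + 1×7 = October 11.

October 11, 2095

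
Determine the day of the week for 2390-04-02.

Doomsday rule: the anchor day for the 2300s is Wednesday. For year 90: 90÷12 = 7 r 6, and 6÷4 = 1, so 7+6+1 = 14.
Wednesday + 14 ≡ Wednesday — that's 2390's doomsday.
In April the doomsday date is Apr 4.
Apr 2 is 2 days before Apr 4; 2 mod 7 = 2, so Wednesday − 2 = Monday.

Monday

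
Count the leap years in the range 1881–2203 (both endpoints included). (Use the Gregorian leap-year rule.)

77

Multiples of 4 in [1881,2203]: 80.
Of those, multiples of 100: 4 (not leap unless ÷400).
Multiples of 400: 1.
Leap years = 80 − 4 + 1 = 77.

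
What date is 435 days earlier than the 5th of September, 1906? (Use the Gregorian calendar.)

−365 (one year) → Sep 5, 1905 (70 left).
−5 → Aug 31, 1905 (end of Aug, 31 days; 65 left).
−31 → Jul 31, 1905 (end of Jul, 31 days; 34 left).
−31 → Jun 30, 1905 (end of Jun, 30 days; 3 left).
−3 → Jun 27, 1905.

June 27, 1905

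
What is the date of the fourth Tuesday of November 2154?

November 26, 2154

November 1, 2154 is a Friday.
The first Tuesday is therefore November 5 (4 days later).
The fourth Tuesday is 5 + 3×7 = November 26.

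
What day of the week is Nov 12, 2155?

Doomsday rule: the anchor day for the 2100s is Sunday. For year 55: 55÷12 = 4 r 7, and 7÷4 = 1, so 4+7+1 = 12.
Sunday + 12 ≡ Friday — that's 2155's doomsday.
In November the doomsday date is Nov 7.
Nov 12 is 5 days after Nov 7; 5 mod 7 = 5, so Friday + 5 = Wednesday.

Wednesday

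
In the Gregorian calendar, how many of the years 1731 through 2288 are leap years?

136

Multiples of 4 in [1731,2288]: 140.
Of those, multiples of 100: 5 (not leap unless ÷400).
Multiples of 400: 1.
Leap years = 140 − 5 + 1 = 136.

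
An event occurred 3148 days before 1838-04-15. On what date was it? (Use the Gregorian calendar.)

September 1, 1829

−365 (one year) → Apr 15, 1837 (2783 left).
−365 (one year) → Apr 15, 1836 (2418 left).
−366 (one year; includes Feb 29, 1836) → Apr 15, 1835 (2052 left).
−365 (one year) → Apr 15, 1834 (1687 left).
−365 (one year) → Apr 15, 1833 (1322 left).
−365 (one year) → Apr 15, 1832 (957 left).
−366 (one year; includes Feb 29, 1832) → Apr 15, 1831 (591 left).
−365 (one year) → Apr 15, 1830 (226 left).
−15 → Mar 31, 1830 (end of Mar, 31 days; 211 left).
−31 → Feb 28, 1830 (end of Feb, 28 days; 180 left).
−28 → Jan 31, 1830 (end of Jan, 31 days; 152 left).
−31 → Dec 31, 1829 (end of Dec, 31 days; 121 left).
−31 → Nov 30, 1829 (end of Nov, 30 days; 90 left).
−30 → Oct 31, 1829 (end of Oct, 31 days; 60 left).
−31 → Sep 30, 1829 (end of Sep, 30 days; 29 left).
−29 → Sep 1, 1829.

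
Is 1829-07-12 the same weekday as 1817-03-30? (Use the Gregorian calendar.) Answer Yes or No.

Yes

From Mar 30, 1817 to Jul 12, 1829 is 4487 days.
4487 mod 7 = 0, so they are the same weekday.
(Mar 30, 1817 is a Sunday; Jul 12, 1829 is a Sunday.)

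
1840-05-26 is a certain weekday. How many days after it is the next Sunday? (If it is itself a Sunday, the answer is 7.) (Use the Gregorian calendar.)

May 26, 1840 is a Tuesday.
From Tuesday to the next Sunday is 5 days.

5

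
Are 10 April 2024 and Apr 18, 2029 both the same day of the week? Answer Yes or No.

From Apr 10, 2024 to Apr 18, 2029 is 1834 days.
1834 mod 7 = 0, so they are the same weekday.
(Apr 10, 2024 is a Wednesday; Apr 18, 2029 is a Wednesday.)

Yes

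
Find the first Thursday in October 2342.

October 1, 2342 is a Thursday.
The first Thursday is therefore October 1 (same day).

October 1, 2342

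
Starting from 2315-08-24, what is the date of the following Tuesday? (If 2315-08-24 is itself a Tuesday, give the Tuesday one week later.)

August 31, 2315

Aug 24, 2315 is a Tuesday.
From Tuesday to the next Tuesday is 7 days.
Aug 24, 2315 + 7 = Aug 31, 2315.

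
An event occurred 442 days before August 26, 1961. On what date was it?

−365 (one year) → Aug 26, 1960 (77 left).
−26 → Jul 31, 1960 (end of Jul, 31 days; 51 left).
−31 → Jun 30, 1960 (end of Jun, 30 days; 20 left).
−20 → Jun 10, 1960.

June 10, 1960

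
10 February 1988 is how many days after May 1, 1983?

1746

May 1, 1983 → May 1, 1984: 366 days (Feb 29, 1984 is in that span).
May 1, 1984 → May 1, 1985: 365 days.
May 1, 1985 → May 1, 1986: 365 days.
May 1, 1986 → May 1, 1987: 365 days.
May 1, 1987 → Jun 1, 1987: 31 days (May has 31).
Jun 1, 1987 → Jul 1, 1987: 30 days (June has 30).
Jul 1, 1987 → Aug 1, 1987: 31 days (July has 31).
Aug 1, 1987 → Sep 1, 1987: 31 days (August has 31).
Sep 1, 1987 → Oct 1, 1987: 30 days (September has 30).
Oct 1, 1987 → Nov 1, 1987: 31 days (October has 31).
Nov 1, 1987 → Dec 1, 1987: 30 days (November has 30).
Dec 1, 1987 → Jan 1, 1988: 31 days (December has 31).
Jan 1, 1988 → Feb 1, 1988: 31 days (January has 31).
Feb 1, 1988 → Feb 10, 1988: 9 days.
Total: 1746 days.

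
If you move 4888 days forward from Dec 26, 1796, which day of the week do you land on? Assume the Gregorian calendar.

Wednesday

Dec 26, 1796 is a Monday.
4888 mod 7 = 2, so 4888 days after a Monday is Monday + 2 = Wednesday.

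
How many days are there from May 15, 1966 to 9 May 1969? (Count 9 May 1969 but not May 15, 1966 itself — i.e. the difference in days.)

May 15, 1966 → May 15, 1967: 365 days.
May 15, 1967 → May 15, 1968: 366 days (Feb 29, 1968 is in that span).
May 15, 1968 → Jun 15, 1968: 31 days (May has 31).
Jun 15, 1968 → Jul 15, 1968: 30 days (June has 30).
Jul 15, 1968 → Aug 15, 1968: 31 days (July has 31).
Aug 15, 1968 → Sep 15, 1968: 31 days (August has 31).
Sep 15, 1968 → Oct 15, 1968: 30 days (September has 30).
Oct 15, 1968 → Nov 15, 1968: 31 days (October has 31).
Nov 15, 1968 → Dec 15, 1968: 30 days (November has 30).
Dec 15, 1968 → Jan 15, 1969: 31 days (December has 31).
Jan 15, 1969 → Feb 15, 1969: 31 days (January has 31).
Feb 15, 1969 → Mar 15, 1969: 28 days (February has 28).
Mar 15, 1969 → Apr 15, 1969: 31 days (March has 31).
Apr 15, 1969 → May 9, 1969: 24 days.
Total: 1090 days.

1090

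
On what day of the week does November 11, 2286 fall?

Doomsday rule: the anchor day for the 2200s is Friday. For year 86: 86÷12 = 7 r 2, and 2÷4 = 0, so 7+2+0 = 9.
Friday + 9 ≡ Sunday — that's 2286's doomsday.
In November the doomsday date is Nov 7.
Nov 11 is 4 days after Nov 7; 4 mod 7 = 4, so Sunday + 4 = Thursday.

Thursday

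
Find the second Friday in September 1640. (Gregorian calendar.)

September 1, 1640 is a Saturday.
The first Friday is therefore September 7 (6 days later).
The second Friday is 7 + 1×7 = September 14.

September 14, 1640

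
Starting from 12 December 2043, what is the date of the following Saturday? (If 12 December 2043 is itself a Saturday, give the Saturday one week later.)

December 19, 2043

Dec 12, 2043 is a Saturday.
From Saturday to the next Saturday is 7 days.
Dec 12, 2043 + 7 = Dec 19, 2043.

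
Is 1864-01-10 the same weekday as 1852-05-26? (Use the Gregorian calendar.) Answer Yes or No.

No

From May 26, 1852 to Jan 10, 1864 is 4246 days.
4246 mod 7 = 4, so they are different weekdays.
(May 26, 1852 is a Wednesday; Jan 10, 1864 is a Sunday.)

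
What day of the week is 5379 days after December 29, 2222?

First find the weekday of Dec 29, 2222. Doomsday rule: the anchor day for the 2200s is Friday. For year 22: 22÷12 = 1 r 10, and 10÷4 = 2, so 1+10+2 = 13.
Friday + 13 ≡ Thursday — that's 2222's doomsday.
In December the doomsday date is Dec 12.
Dec 29 is 17 days after Dec 12; 17 mod 7 = 3, so Thursday + 3 = Sunday.
5379 mod 7 = 3, so 5379 days after a Sunday is Sunday + 3 = Wednesday.

Wednesday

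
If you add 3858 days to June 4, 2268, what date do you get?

+365 (one year) → Jun 4, 2269 (3493 left).
+365 (one year) → Jun 4, 2270 (3128 left).
+365 (one year) → Jun 4, 2271 (2763 left).
+366 (one year; includes Feb 29, 2272) → Jun 4, 2272 (2397 left).
+365 (one year) → Jun 4, 2273 (2032 left).
+365 (one year) → Jun 4, 2274 (1667 left).
+365 (one year) → Jun 4, 2275 (1302 left).
+366 (one year; includes Feb 29, 2276) → Jun 4, 2276 (936 left).
+365 (one year) → Jun 4, 2277 (571 left).
+365 (one year) → Jun 4, 2278 (206 left).
Jun has 30 days: +27 → Jul 1, 2278 (179 left).
Jul has 31 days: +31 → Aug 1, 2278 (148 left).
Aug has 31 days: +31 → Sep 1, 2278 (117 left).
Sep has 30 days: +30 → Oct 1, 2278 (87 left).
Oct has 31 days: +31 → Nov 1, 2278 (56 left).
Nov has 30 days: +30 → Dec 1, 2278 (26 left).
+26 → Dec 27, 2278.

December 27, 2278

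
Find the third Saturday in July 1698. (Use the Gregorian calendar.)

July 1, 1698 is a Tuesday.
The first Saturday is therefore July 5 (4 days later).
The third Saturday is 5 + 2×7 = July 19.

July 19, 1698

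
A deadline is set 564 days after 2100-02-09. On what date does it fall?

August 27, 2101

+365 (one year) → Feb 9, 2101 (199 left).
Feb has 28 days: +20 → Mar 1, 2101 (179 left).
Mar has 31 days: +31 → Apr 1, 2101 (148 left).
Apr has 30 days: +30 → May 1, 2101 (118 left).
May has 31 days: +31 → Jun 1, 2101 (87 left).
Jun has 30 days: +30 → Jul 1, 2101 (57 left).
Jul has 31 days: +31 → Aug 1, 2101 (26 left).
+26 → Aug 27, 2101.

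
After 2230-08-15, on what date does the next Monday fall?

August 16, 2230

Aug 15, 2230 is a Sunday.
From Sunday to the next Monday is 1 day.
Aug 15, 2230 + 1 = Aug 16, 2230.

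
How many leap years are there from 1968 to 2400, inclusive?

106

Multiples of 4 in [1968,2400]: 109.
Of those, multiples of 100: 5 (not leap unless ÷400).
Multiples of 400: 2.
Leap years = 109 − 5 + 2 = 106.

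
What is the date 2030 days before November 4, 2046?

April 14, 2041

−365 (one year) → Nov 4, 2045 (1665 left).
−365 (one year) → Nov 4, 2044 (1300 left).
−366 (one year; includes Feb 29, 2044) → Nov 4, 2043 (934 left).
−365 (one year) → Nov 4, 2042 (569 left).
−365 (one year) → Nov 4, 2041 (204 left).
−4 → Oct 31, 2041 (end of Oct, 31 days; 200 left).
−31 → Sep 30, 2041 (end of Sep, 30 days; 169 left).
−30 → Aug 31, 2041 (end of Aug, 31 days; 139 left).
−31 → Jul 31, 2041 (end of Jul, 31 days; 108 left).
−31 → Jun 30, 2041 (end of Jun, 30 days; 77 left).
−30 → May 31, 2041 (end of May, 31 days; 47 left).
−31 → Apr 30, 2041 (end of Apr, 30 days; 16 left).
−16 → Apr 14, 2041.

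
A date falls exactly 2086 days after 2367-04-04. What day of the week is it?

Tuesday

First find the weekday of Apr 4, 2367. Doomsday rule: the anchor day for the 2300s is Wednesday. For year 67: 67÷12 = 5 r 7, and 7÷4 = 1, so 5+7+1 = 13.
Wednesday + 13 ≡ Tuesday — that's 2367's doomsday.
In April the doomsday date is Apr 4.
Apr 4 is the doomsday itself: Tuesday.
2086 mod 7 = 0, so 2086 days after a Tuesday is Tuesday + 0 = Tuesday.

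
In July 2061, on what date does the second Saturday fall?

July 9, 2061

July 1, 2061 is a Friday.
The first Saturday is therefore July 2 (1 days later).
The second Saturday is 2 + 1×7 = July 9.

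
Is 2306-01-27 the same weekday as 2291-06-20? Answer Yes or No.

Yes

From Jun 20, 2291 to Jan 27, 2306 is 5334 days.
5334 mod 7 = 0, so they are the same weekday.
(Jun 20, 2291 is a Saturday; Jan 27, 2306 is a Saturday.)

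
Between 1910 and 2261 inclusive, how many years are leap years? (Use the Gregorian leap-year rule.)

86

Multiples of 4 in [1910,2261]: 88.
Of those, multiples of 100: 3 (not leap unless ÷400).
Multiples of 400: 1.
Leap years = 88 − 3 + 1 = 86.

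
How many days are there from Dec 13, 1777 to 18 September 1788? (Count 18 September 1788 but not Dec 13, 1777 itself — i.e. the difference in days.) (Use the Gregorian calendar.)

Dec 13, 1777 → Dec 13, 1778: 365 days.
Dec 13, 1778 → Dec 13, 1779: 365 days.
Dec 13, 1779 → Dec 13, 1780: 366 days (Feb 29, 1780 is in that span).
Dec 13, 1780 → Dec 13, 1781: 365 days.
Dec 13, 1781 → Dec 13, 1782: 365 days.
Dec 13, 1782 → Dec 13, 1783: 365 days.
Dec 13, 1783 → Dec 13, 1784: 366 days (Feb 29, 1784 is in that span).
Dec 13, 1784 → Dec 13, 1785: 365 days.
Dec 13, 1785 → Dec 13, 1786: 365 days.
Dec 13, 1786 → Dec 13, 1787: 365 days.
Dec 13, 1787 → Jan 13, 1788: 31 days (December has 31).
Jan 13, 1788 → Feb 13, 1788: 31 days (January has 31).
Feb 13, 1788 → Mar 13, 1788: 29 days (February has 29).
Mar 13, 1788 → Apr 13, 1788: 31 days (March has 31).
Apr 13, 1788 → May 13, 1788: 30 days (April has 30).
May 13, 1788 → Jun 13, 1788: 31 days (May has 31).
Jun 13, 1788 → Jul 13, 1788: 30 days (June has 30).
Jul 13, 1788 → Aug 13, 1788: 31 days (July has 31).
Aug 13, 1788 → Sep 13, 1788: 31 days (August has 31).
Sep 13, 1788 → Sep 18, 1788: 5 days.
Total: 3932 days.

3932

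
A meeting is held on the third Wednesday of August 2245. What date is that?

August 20, 2245

August 1, 2245 is a Friday.
The first Wednesday is therefore August 6 (5 days later).
The third Wednesday is 6 + 2×7 = August 20.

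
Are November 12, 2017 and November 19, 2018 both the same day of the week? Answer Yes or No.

No

From Nov 12, 2017 to Nov 19, 2018 is 372 days.
372 mod 7 = 1, so they are different weekdays.
(Nov 12, 2017 is a Sunday; Nov 19, 2018 is a Monday.)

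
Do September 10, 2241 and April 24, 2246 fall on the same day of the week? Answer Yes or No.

Yes

From Sep 10, 2241 to Apr 24, 2246 is 1687 days.
1687 mod 7 = 0, so they are the same weekday.
(Sep 10, 2241 is a Friday; Apr 24, 2246 is a Friday.)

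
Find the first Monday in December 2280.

December 6, 2280

December 1, 2280 is a Wednesday.
The first Monday is therefore December 6 (5 days later).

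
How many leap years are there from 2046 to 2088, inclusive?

Multiples of 4 in [2046,2088]: 11.
Of those, multiples of 100: 0 (not leap unless ÷400).
Multiples of 400: 0.
Leap years = 11 − 0 + 0 = 11.

11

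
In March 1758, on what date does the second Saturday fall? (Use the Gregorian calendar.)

March 1, 1758 is a Wednesday.
The first Saturday is therefore March 4 (3 days later).
The second Saturday is 4 + 1×7 = March 11.

March 11, 1758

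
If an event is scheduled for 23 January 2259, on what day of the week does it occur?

Sunday

Doomsday rule: the anchor day for the 2200s is Friday. For year 59: 59÷12 = 4 r 11, and 11÷4 = 2, so 4+11+2 = 17.
Friday + 17 ≡ Monday — that's 2259's doomsday.
In January the doomsday date is Jan 3 (2259 is not a leap year).
Jan 23 is 20 days after Jan 3; 20 mod 7 = 6, so Monday + 6 = Sunday.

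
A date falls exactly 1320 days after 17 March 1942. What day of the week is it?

Saturday

First find the weekday of Mar 17, 1942. Doomsday rule: the anchor day for the 1900s is Wednesday. For year 42: 42÷12 = 3 r 6, and 6÷4 = 1, so 3+6+1 = 10.
Wednesday + 10 ≡ Saturday — that's 1942's doomsday.
In March the doomsday date is Mar 14.
Mar 17 is 3 days after Mar 14; 3 mod 7 = 3, so Saturday + 3 = Tuesday.
1320 mod 7 = 4, so 1320 days after a Tuesday is Tuesday + 4 = Saturday.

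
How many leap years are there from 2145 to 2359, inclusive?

51

Multiples of 4 in [2145,2359]: 53.
Of those, multiples of 100: 2 (not leap unless ÷400).
Multiples of 400: 0.
Leap years = 53 − 2 + 0 = 51.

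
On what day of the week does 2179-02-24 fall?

Wednesday

Doomsday rule: the anchor day for the 2100s is Sunday. For year 79: 79÷12 = 6 r 7, and 7÷4 = 1, so 6+7+1 = 14.
Sunday + 14 ≡ Sunday — that's 2179's doomsday.
In February the doomsday date is Feb 28 (2179 is not a leap year).
Feb 24 is 4 days before Feb 28; 4 mod 7 = 4, so Sunday − 4 = Wednesday.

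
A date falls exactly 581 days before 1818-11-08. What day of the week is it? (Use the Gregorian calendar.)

Sunday

Nov 8, 1818 is a Sunday.
581 mod 7 = 0, so 581 days before a Sunday is Sunday − 0 = Sunday.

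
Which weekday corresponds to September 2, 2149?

Tuesday

January 1, 2149 is a Wednesday.
Jan 1, 2149 → Feb 1, 2149: 31 days (January has 31).
Feb 1, 2149 → Mar 1, 2149: 28 days (February has 28).
Mar 1, 2149 → Apr 1, 2149: 31 days (March has 31).
Apr 1, 2149 → May 1, 2149: 30 days (April has 30).
May 1, 2149 → Jun 1, 2149: 31 days (May has 31).
Jun 1, 2149 → Jul 1, 2149: 30 days (June has 30).
Jul 1, 2149 → Aug 1, 2149: 31 days (July has 31).
Aug 1, 2149 → Sep 1, 2149: 31 days (August has 31).
Sep 1, 2149 → Sep 2, 2149: 1 days.
Total: 244 days.
244 mod 7 = 6, so Wednesday + 6 = Tuesday.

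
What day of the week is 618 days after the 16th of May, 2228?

Sunday

First find the weekday of May 16, 2228. Doomsday rule: the anchor day for the 2200s is Friday. For year 28: 28÷12 = 2 r 4, and 4÷4 = 1, so 2+4+1 = 7.
Friday + 7 ≡ Friday — that's 2228's doomsday.
In May the doomsday date is May 9.
May 16 is 7 days after May 9; 7 mod 7 = 0, so Friday + 0 = Friday.
618 mod 7 = 2, so 618 days after a Friday is Friday + 2 = Sunday.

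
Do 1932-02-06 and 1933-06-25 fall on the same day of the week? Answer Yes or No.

No

From Feb 6, 1932 to Jun 25, 1933 is 505 days.
505 mod 7 = 1, so they are different weekdays.
(Feb 6, 1932 is a Saturday; Jun 25, 1933 is a Sunday.)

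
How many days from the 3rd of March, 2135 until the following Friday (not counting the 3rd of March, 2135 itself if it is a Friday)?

Mar 3, 2135 is a Thursday.
From Thursday to the next Friday is 1 day.

1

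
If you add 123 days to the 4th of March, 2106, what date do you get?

July 5, 2106

Mar has 31 days: +28 → Apr 1, 2106 (95 left).
Apr has 30 days: +30 → May 1, 2106 (65 left).
May has 31 days: +31 → Jun 1, 2106 (34 left).
Jun has 30 days: +30 → Jul 1, 2106 (4 left).
+4 → Jul 5, 2106.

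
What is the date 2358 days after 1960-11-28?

+365 (one year) → Nov 28, 1961 (1993 left).
+365 (one year) → Nov 28, 1962 (1628 left).
+365 (one year) → Nov 28, 1963 (1263 left).
+366 (one year; includes Feb 29, 1964) → Nov 28, 1964 (897 left).
+365 (one year) → Nov 28, 1965 (532 left).
+365 (one year) → Nov 28, 1966 (167 left).
Nov has 30 days: +3 → Dec 1, 1966 (164 left).
Dec has 31 days: +31 → Jan 1, 1967 (133 left).
Jan has 31 days: +31 → Feb 1, 1967 (102 left).
Feb has 28 days: +28 → Mar 1, 1967 (74 left).
Mar has 31 days: +31 → Apr 1, 1967 (43 left).
Apr has 30 days: +30 → May 1, 1967 (13 left).
+13 → May 14, 1967.

May 14, 1967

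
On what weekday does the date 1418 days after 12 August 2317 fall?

Thursday

First find the weekday of Aug 12, 2317. Doomsday rule: the anchor day for the 2300s is Wednesday. For year 17: 17÷12 = 1 r 5, and 5÷4 = 1, so 1+5+1 = 7.
Wednesday + 7 ≡ Wednesday — that's 2317's doomsday.
In August the doomsday date is Aug 8.
Aug 12 is 4 days after Aug 8; 4 mod 7 = 4, so Wednesday + 4 = Sunday.
1418 mod 7 = 4, so 1418 days after a Sunday is Sunday + 4 = Thursday.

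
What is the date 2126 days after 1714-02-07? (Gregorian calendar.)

December 4, 1719

+365 (one year) → Feb 7, 1715 (1761 left).
+365 (one year) → Feb 7, 1716 (1396 left).
+366 (one year; includes Feb 29, 1716) → Feb 7, 1717 (1030 left).
+365 (one year) → Feb 7, 1718 (665 left).
+365 (one year) → Feb 7, 1719 (300 left).
Feb has 28 days: +22 → Mar 1, 1719 (278 left).
Mar has 31 days: +31 → Apr 1, 1719 (247 left).
Apr has 30 days: +30 → May 1, 1719 (217 left).
May has 31 days: +31 → Jun 1, 1719 (186 left).
Jun has 30 days: +30 → Jul 1, 1719 (156 left).
Jul has 31 days: +31 → Aug 1, 1719 (125 left).
Aug has 31 days: +31 → Sep 1, 1719 (94 left).
Sep has 30 days: +30 → Oct 1, 1719 (64 left).
Oct has 31 days: +31 → Nov 1, 1719 (33 left).
Nov has 30 days: +30 → Dec 1, 1719 (3 left).
+3 → Dec 4, 1719.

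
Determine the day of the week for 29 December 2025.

Doomsday rule: the anchor day for the 2000s is Tuesday. For year 25: 25÷12 = 2 r 1, and 1÷4 = 0, so 2+1+0 = 3.
Tuesday + 3 ≡ Friday — that's 2025's doomsday.
In December the doomsday date is Dec 12.
Dec 29 is 17 days after Dec 12; 17 mod 7 = 3, so Friday + 3 = Monday.

Monday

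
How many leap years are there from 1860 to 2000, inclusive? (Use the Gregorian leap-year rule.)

Multiples of 4 in [1860,2000]: 36.
Of those, multiples of 100: 2 (not leap unless ÷400).
Multiples of 400: 1.
Leap years = 36 − 2 + 1 = 35.

35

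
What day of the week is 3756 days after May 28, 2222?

Saturday

First find the weekday of May 28, 2222. Doomsday rule: the anchor day for the 2200s is Friday. For year 22: 22÷12 = 1 r 10, and 10÷4 = 2, so 1+10+2 = 13.
Friday + 13 ≡ Thursday — that's 2222's doomsday.
In May the doomsday date is May 9.
May 28 is 19 days after May 9; 19 mod 7 = 5, so Thursday + 5 = Tuesday.
3756 mod 7 = 4, so 3756 days after a Tuesday is Tuesday + 4 = Saturday.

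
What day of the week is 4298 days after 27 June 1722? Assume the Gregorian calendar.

Jun 27, 1722 is a Saturday.
4298 mod 7 = 0, so 4298 days after a Saturday is Saturday + 0 = Saturday.

Saturday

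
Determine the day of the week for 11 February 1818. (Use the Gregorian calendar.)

Doomsday rule: the anchor day for the 1800s is Friday. For year 18: 18÷12 = 1 r 6, and 6÷4 = 1, so 1+6+1 = 8.
Friday + 8 ≡ Saturday — that's 1818's doomsday.
In February the doomsday date is Feb 28 (1818 is not a leap year).
Feb 11 is 17 days before Feb 28; 17 mod 7 = 3, so Saturday − 3 = Wednesday.

Wednesday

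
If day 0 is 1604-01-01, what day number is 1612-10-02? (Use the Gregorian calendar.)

3197

Jan 1, 1604 → Jan 1, 1605: 366 days (Feb 29, 1604 is in that span).
Jan 1, 1605 → Jan 1, 1606: 365 days.
Jan 1, 1606 → Jan 1, 1607: 365 days.
Jan 1, 1607 → Jan 1, 1608: 365 days.
Jan 1, 1608 → Jan 1, 1609: 366 days (Feb 29, 1608 is in that span).
Jan 1, 1609 → Jan 1, 1610: 365 days.
Jan 1, 1610 → Jan 1, 1611: 365 days.
Jan 1, 1611 → Jan 1, 1612: 365 days.
Jan 1, 1612 → Feb 1, 1612: 31 days (January has 31).
Feb 1, 1612 → Mar 1, 1612: 29 days (February has 29).
Mar 1, 1612 → Apr 1, 1612: 31 days (March has 31).
Apr 1, 1612 → May 1, 1612: 30 days (April has 30).
May 1, 1612 → Jun 1, 1612: 31 days (May has 31).
Jun 1, 1612 → Jul 1, 1612: 30 days (June has 30).
Jul 1, 1612 → Aug 1, 1612: 31 days (July has 31).
Aug 1, 1612 → Sep 1, 1612: 31 days (August has 31).
Sep 1, 1612 → Oct 1, 1612: 30 days (September has 30).
Oct 1, 1612 → Oct 2, 1612: 1 days.
Total: 3197 days.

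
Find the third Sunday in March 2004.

March 21, 2004

March 1, 2004 is a Monday.
The first Sunday is therefore March 7 (6 days later).
The third Sunday is 7 + 2×7 = March 21.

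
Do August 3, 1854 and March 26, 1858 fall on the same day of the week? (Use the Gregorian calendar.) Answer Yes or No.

No

From Aug 3, 1854 to Mar 26, 1858 is 1331 days.
1331 mod 7 = 1, so they are different weekdays.
(Aug 3, 1854 is a Thursday; Mar 26, 1858 is a Friday.)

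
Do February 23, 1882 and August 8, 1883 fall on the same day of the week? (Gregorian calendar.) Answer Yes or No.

From Feb 23, 1882 to Aug 8, 1883 is 531 days.
531 mod 7 = 6, so they are different weekdays.
(Feb 23, 1882 is a Thursday; Aug 8, 1883 is a Wednesday.)

No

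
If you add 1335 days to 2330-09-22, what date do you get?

+365 (one year) → Sep 22, 2331 (970 left).
+366 (one year; includes Feb 29, 2332) → Sep 22, 2332 (604 left).
+365 (one year) → Sep 22, 2333 (239 left).
Sep has 30 days: +9 → Oct 1, 2333 (230 left).
Oct has 31 days: +31 → Nov 1, 2333 (199 left).
Nov has 30 days: +30 → Dec 1, 2333 (169 left).
Dec has 31 days: +31 → Jan 1, 2334 (138 left).
Jan has 31 days: +31 → Feb 1, 2334 (107 left).
Feb has 28 days: +28 → Mar 1, 2334 (79 left).
Mar has 31 days: +31 → Apr 1, 2334 (48 left).
Apr has 30 days: +30 → May 1, 2334 (18 left).
+18 → May 19, 2334.

May 19, 2334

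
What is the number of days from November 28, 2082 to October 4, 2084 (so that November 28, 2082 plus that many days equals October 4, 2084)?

676

Nov 28, 2082 → Nov 28, 2083: 365 days.
Nov 28, 2083 → Dec 28, 2083: 30 days (November has 30).
Dec 28, 2083 → Jan 28, 2084: 31 days (December has 31).
Jan 28, 2084 → Feb 28, 2084: 31 days (January has 31).
Feb 28, 2084 → Mar 28, 2084: 29 days (February has 29).
Mar 28, 2084 → Apr 28, 2084: 31 days (March has 31).
Apr 28, 2084 → May 28, 2084: 30 days (April has 30).
May 28, 2084 → Jun 28, 2084: 31 days (May has 31).
Jun 28, 2084 → Jul 28, 2084: 30 days (June has 30).
Jul 28, 2084 → Aug 28, 2084: 31 days (July has 31).
Aug 28, 2084 → Sep 28, 2084: 31 days (August has 31).
Sep 28, 2084 → Oct 4, 2084: 6 days.
Total: 676 days.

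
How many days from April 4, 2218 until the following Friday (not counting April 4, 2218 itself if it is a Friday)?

6

Apr 4, 2218 is a Saturday.
From Saturday to the next Friday is 6 days.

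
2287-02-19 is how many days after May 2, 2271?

May 2, 2271 → May 2, 2272: 366 days (Feb 29, 2272 is in that span).
May 2, 2272 → May 2, 2273: 365 days.
May 2, 2273 → May 2, 2274: 365 days.
May 2, 2274 → May 2, 2275: 365 days.
May 2, 2275 → May 2, 2276: 366 days (Feb 29, 2276 is in that span).
May 2, 2276 → May 2, 2277: 365 days.
May 2, 2277 → May 2, 2278: 365 days.
May 2, 2278 → May 2, 2279: 365 days.
May 2, 2279 → May 2, 2280: 366 days (Feb 29, 2280 is in that span).
May 2, 2280 → May 2, 2281: 365 days.
May 2, 2281 → May 2, 2282: 365 days.
May 2, 2282 → May 2, 2283: 365 days.
May 2, 2283 → May 2, 2284: 366 days (Feb 29, 2284 is in that span).
May 2, 2284 → May 2, 2285: 365 days.
May 2, 2285 → May 2, 2286: 365 days.
May 2, 2286 → Jun 2, 2286: 31 days (May has 31).
Jun 2, 2286 → Jul 2, 2286: 30 days (June has 30).
Jul 2, 2286 → Aug 2, 2286: 31 days (July has 31).
Aug 2, 2286 → Sep 2, 2286: 31 days (August has 31).
Sep 2, 2286 → Oct 2, 2286: 30 days (September has 30).
Oct 2, 2286 → Nov 2, 2286: 31 days (October has 31).
Nov 2, 2286 → Dec 2, 2286: 30 days (November has 30).
Dec 2, 2286 → Jan 2, 2287: 31 days (December has 31).
Jan 2, 2287 → Feb 2, 2287: 31 days (January has 31).
Feb 2, 2287 → Feb 19, 2287: 17 days.
Total: 5772 days.

5772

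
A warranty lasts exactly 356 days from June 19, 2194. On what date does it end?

June 10, 2195

Jun has 30 days: +12 → Jul 1, 2194 (344 left).
Jul has 31 days: +31 → Aug 1, 2194 (313 left).
Aug has 31 days: +31 → Sep 1, 2194 (282 left).
Sep has 30 days: +30 → Oct 1, 2194 (252 left).
Oct has 31 days: +31 → Nov 1, 2194 (221 left).
Nov has 30 days: +30 → Dec 1, 2194 (191 left).
Dec has 31 days: +31 → Jan 1, 2195 (160 left).
Jan has 31 days: +31 → Feb 1, 2195 (129 left).
Feb has 28 days: +28 → Mar 1, 2195 (101 left).
Mar has 31 days: +31 → Apr 1, 2195 (70 left).
Apr has 30 days: +30 → May 1, 2195 (40 left).
May has 31 days: +31 → Jun 1, 2195 (9 left).
+9 → Jun 10, 2195.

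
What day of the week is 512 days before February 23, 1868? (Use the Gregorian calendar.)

Saturday

Feb 23, 1868 is a Sunday.
512 mod 7 = 1, so 512 days before a Sunday is Sunday − 1 = Saturday.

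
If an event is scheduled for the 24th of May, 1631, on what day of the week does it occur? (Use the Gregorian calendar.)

Saturday

Doomsday rule: the anchor day for the 1600s is Tuesday. For year 31: 31÷12 = 2 r 7, and 7÷4 = 1, so 2+7+1 = 10.
Tuesday + 10 ≡ Friday — that's 1631's doomsday.
In May the doomsday date is May 9.
May 24 is 15 days after May 9; 15 mod 7 = 1, so Friday + 1 = Saturday.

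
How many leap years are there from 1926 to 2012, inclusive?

22

Multiples of 4 in [1926,2012]: 22.
Of those, multiples of 100: 1 (not leap unless ÷400).
Multiples of 400: 1.
Leap years = 22 − 1 + 1 = 22.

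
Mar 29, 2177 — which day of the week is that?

Saturday

Doomsday rule: the anchor day for the 2100s is Sunday. For year 77: 77÷12 = 6 r 5, and 5÷4 = 1, so 6+5+1 = 12.
Sunday + 12 ≡ Friday — that's 2177's doomsday.
In March the doomsday date is Mar 14.
Mar 29 is 15 days after Mar 14; 15 mod 7 = 1, so Friday + 1 = Saturday.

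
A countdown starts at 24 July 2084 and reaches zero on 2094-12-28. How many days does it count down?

3809

Jul 24, 2084 → Jul 24, 2085: 365 days.
Jul 24, 2085 → Jul 24, 2086: 365 days.
Jul 24, 2086 → Jul 24, 2087: 365 days.
Jul 24, 2087 → Jul 24, 2088: 366 days (Feb 29, 2088 is in that span).
Jul 24, 2088 → Jul 24, 2089: 365 days.
Jul 24, 2089 → Jul 24, 2090: 365 days.
Jul 24, 2090 → Jul 24, 2091: 365 days.
Jul 24, 2091 → Jul 24, 2092: 366 days (Feb 29, 2092 is in that span).
Jul 24, 2092 → Jul 24, 2093: 365 days.
Jul 24, 2093 → Jul 24, 2094: 365 days.
Jul 24, 2094 → Aug 24, 2094: 31 days (July has 31).
Aug 24, 2094 → Sep 24, 2094: 31 days (August has 31).
Sep 24, 2094 → Oct 24, 2094: 30 days (September has 30).
Oct 24, 2094 → Nov 24, 2094: 31 days (October has 31).
Nov 24, 2094 → Dec 24, 2094: 30 days (November has 30).
Dec 24, 2094 → Dec 28, 2094: 4 days.
Total: 3809 days.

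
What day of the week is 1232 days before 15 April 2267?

Apr 15, 2267 is a Monday.
1232 mod 7 = 0, so 1232 days before a Monday is Monday − 0 = Monday.

Monday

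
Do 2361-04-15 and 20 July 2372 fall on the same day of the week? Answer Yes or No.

No

From Apr 15, 2361 to Jul 20, 2372 is 4114 days.
4114 mod 7 = 5, so they are different weekdays.
(Apr 15, 2361 is a Saturday; Jul 20, 2372 is a Thursday.)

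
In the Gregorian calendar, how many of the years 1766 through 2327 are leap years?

135

Multiples of 4 in [1766,2327]: 140.
Of those, multiples of 100: 6 (not leap unless ÷400).
Multiples of 400: 1.
Leap years = 140 − 6 + 1 = 135.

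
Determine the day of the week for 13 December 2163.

Tuesday

Doomsday rule: the anchor day for the 2100s is Sunday. For year 63: 63÷12 = 5 r 3, and 3÷4 = 0, so 5+3+0 = 8.
Sunday + 8 ≡ Monday — that's 2163's doomsday.
In December the doomsday date is Dec 12.
Dec 13 is 1 day after Dec 12; 1 mod 7 = 1, so Monday + 1 = Tuesday.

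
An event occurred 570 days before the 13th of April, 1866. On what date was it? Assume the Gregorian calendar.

−365 (one year) → Apr 13, 1865 (205 left).
−13 → Mar 31, 1865 (end of Mar, 31 days; 192 left).
−31 → Feb 28, 1865 (end of Feb, 28 days; 161 left).
−28 → Jan 31, 1865 (end of Jan, 31 days; 133 left).
−31 → Dec 31, 1864 (end of Dec, 31 days; 102 left).
−31 → Nov 30, 1864 (end of Nov, 30 days; 71 left).
−30 → Oct 31, 1864 (end of Oct, 31 days; 41 left).
−31 → Sep 30, 1864 (end of Sep, 30 days; 10 left).
−10 → Sep 20, 1864.

September 20, 1864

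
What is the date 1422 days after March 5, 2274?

+365 (one year) → Mar 5, 2275 (1057 left).
+366 (one year; includes Feb 29, 2276) → Mar 5, 2276 (691 left).
+365 (one year) → Mar 5, 2277 (326 left).
Mar has 31 days: +27 → Apr 1, 2277 (299 left).
Apr has 30 days: +30 → May 1, 2277 (269 left).
May has 31 days: +31 → Jun 1, 2277 (238 left).
Jun has 30 days: +30 → Jul 1, 2277 (208 left).
Jul has 31 days: +31 → Aug 1, 2277 (177 left).
Aug has 31 days: +31 → Sep 1, 2277 (146 left).
Sep has 30 days: +30 → Oct 1, 2277 (116 left).
Oct has 31 days: +31 → Nov 1, 2277 (85 left).
Nov has 30 days: +30 → Dec 1, 2277 (55 left).
Dec has 31 days: +31 → Jan 1, 2278 (24 left).
+24 → Jan 25, 2278.

January 25, 2278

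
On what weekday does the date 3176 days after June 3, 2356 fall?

Jun 3, 2356 is a Sunday.
3176 mod 7 = 5, so 3176 days after a Sunday is Sunday + 5 = Friday.

Friday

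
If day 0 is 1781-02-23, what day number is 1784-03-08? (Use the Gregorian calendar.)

1109

Feb 23, 1781 → Feb 23, 1782: 365 days.
Feb 23, 1782 → Feb 23, 1783: 365 days.
Feb 23, 1783 → Mar 23, 1783: 28 days (February has 28).
Mar 23, 1783 → Apr 23, 1783: 31 days (March has 31).
Apr 23, 1783 → May 23, 1783: 30 days (April has 30).
May 23, 1783 → Jun 23, 1783: 31 days (May has 31).
Jun 23, 1783 → Jul 23, 1783: 30 days (June has 30).
Jul 23, 1783 → Aug 23, 1783: 31 days (July has 31).
Aug 23, 1783 → Sep 23, 1783: 31 days (August has 31).
Sep 23, 1783 → Oct 23, 1783: 30 days (September has 30).
Oct 23, 1783 → Nov 23, 1783: 31 days (October has 31).
Nov 23, 1783 → Dec 23, 1783: 30 days (November has 30).
Dec 23, 1783 → Jan 23, 1784: 31 days (December has 31).
Jan 23, 1784 → Feb 23, 1784: 31 days (January has 31).
Feb 23, 1784 → Mar 8, 1784: 14 days.
Total: 1109 days.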